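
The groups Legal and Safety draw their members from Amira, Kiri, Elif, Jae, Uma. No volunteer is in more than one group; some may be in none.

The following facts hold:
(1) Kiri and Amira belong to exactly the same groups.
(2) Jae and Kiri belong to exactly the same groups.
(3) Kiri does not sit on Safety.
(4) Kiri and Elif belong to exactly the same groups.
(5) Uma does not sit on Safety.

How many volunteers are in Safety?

0

From (3): Kiri ∉ Safety.
From (5): Uma ∉ Safety.
(1): Amira matches Kiri: Amira ∉ Safety.
(2): Jae matches Kiri: Jae ∉ Safety.
(4): Elif matches Kiri: Elif ∉ Safety.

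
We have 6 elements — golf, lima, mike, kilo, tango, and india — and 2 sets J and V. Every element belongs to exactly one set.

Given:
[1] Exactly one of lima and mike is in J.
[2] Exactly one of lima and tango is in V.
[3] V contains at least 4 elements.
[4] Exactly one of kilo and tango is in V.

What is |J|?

2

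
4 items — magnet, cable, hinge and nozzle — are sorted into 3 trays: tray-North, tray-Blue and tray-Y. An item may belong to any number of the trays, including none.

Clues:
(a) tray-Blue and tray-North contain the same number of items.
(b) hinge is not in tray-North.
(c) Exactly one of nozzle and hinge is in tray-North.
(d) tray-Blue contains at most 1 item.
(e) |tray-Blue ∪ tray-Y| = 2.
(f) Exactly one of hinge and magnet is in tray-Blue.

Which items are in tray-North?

From (b): hinge ∉ tray-North.
(c) (exactly one): nozzle ∈ tray-North.
Suppose magnet ∈ tray-North: no assignment then satisfies all the clues, so magnet ∉ tray-North.

tray-North = {nozzle}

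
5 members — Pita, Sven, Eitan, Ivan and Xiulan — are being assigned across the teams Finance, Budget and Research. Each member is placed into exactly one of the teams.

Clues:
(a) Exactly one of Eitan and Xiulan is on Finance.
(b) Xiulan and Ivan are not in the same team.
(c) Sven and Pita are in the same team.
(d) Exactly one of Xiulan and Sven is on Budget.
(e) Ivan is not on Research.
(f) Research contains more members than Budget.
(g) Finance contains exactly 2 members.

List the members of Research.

From (e): Ivan ∉ Research.
Suppose Pita ∉ Research: no assignment then satisfies all the clues, so Pita ∈ Research.

Research = {Pita, Sven}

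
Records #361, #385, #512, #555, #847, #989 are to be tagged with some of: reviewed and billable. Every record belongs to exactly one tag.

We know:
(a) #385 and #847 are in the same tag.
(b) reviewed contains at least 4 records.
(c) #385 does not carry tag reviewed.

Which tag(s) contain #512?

#512: reviewed

From (c): #385 ∉ reviewed.
(a): #847 matches #385: #847 ∉ reviewed.
(b): only 4 candidates remain for reviewed, so all are in.
Only one tag left: #385 ∈ billable.
Only one tag left: #847 ∈ billable.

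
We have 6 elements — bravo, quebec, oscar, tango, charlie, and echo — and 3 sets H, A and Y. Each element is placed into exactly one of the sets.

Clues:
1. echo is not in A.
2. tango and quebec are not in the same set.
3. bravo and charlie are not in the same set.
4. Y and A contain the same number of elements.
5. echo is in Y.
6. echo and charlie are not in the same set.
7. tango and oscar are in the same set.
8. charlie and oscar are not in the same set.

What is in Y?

Y = {bravo, echo}

From (1): echo ∉ A.
From (5): echo ∈ Y.
(6): charlie ∉ Y.
Suppose bravo ∉ Y: no assignment then satisfies all the clues, so bravo ∈ Y.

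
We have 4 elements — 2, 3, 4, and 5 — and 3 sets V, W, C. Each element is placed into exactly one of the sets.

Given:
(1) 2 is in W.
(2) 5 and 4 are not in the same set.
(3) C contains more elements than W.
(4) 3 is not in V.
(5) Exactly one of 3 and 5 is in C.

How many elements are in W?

1

From (1): 2 ∈ W.
From (4): 3 ∉ V.
Suppose 3 ∈ W: no assignment then satisfies all the clues, so 3 ∉ W.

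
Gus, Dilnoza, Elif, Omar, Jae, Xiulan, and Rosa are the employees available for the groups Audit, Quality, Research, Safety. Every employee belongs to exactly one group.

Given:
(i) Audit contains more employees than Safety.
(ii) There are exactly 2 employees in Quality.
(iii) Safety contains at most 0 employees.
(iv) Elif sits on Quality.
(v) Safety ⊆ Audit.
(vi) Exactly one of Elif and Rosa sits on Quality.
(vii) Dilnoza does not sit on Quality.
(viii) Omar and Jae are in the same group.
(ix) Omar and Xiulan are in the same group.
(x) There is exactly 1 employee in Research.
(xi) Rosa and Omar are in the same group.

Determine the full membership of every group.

Audit = {Jae, Omar, Rosa, Xiulan}; Quality = {Elif, Gus}; Research = {Dilnoza}; Safety = {}

From (iv): Elif ∈ Quality.
From (vii): Dilnoza ∉ Quality.
(iii): Safety already has 0, so the rest are out.
(vi) (exactly one): Rosa ∉ Quality.
(xi): Omar matches Rosa: Omar ∉ Quality.
(viii): Jae matches Omar: Jae ∉ Quality.
(ix): Xiulan matches Omar: Xiulan ∉ Quality.
(ii): only 2 candidates remain for Quality, so all are in.
Suppose Dilnoza ∈ Audit: no assignment then satisfies all the clues, so Dilnoza ∉ Audit.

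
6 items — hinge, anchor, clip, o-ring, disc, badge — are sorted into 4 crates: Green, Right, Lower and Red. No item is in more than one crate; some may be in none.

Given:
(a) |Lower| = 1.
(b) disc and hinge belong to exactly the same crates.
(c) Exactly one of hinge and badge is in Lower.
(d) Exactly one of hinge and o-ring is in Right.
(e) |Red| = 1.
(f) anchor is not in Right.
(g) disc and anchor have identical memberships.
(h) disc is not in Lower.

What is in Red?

Red = {clip}

From (f): anchor ∉ Right.
From (h): disc ∉ Lower.
(b): hinge matches disc: hinge ∉ Lower.
(c) (exactly one): badge ∈ Lower.
(g): disc matches anchor: disc ∉ Right.
(g): anchor matches disc: anchor ∉ Lower.
(a): Lower already has 1, so the rest are out.
(b): hinge matches disc: hinge ∉ Right.
(d) (exactly one): o-ring ∈ Right.
Suppose hinge ∈ Red: no assignment then satisfies all the clues, so hinge ∉ Red.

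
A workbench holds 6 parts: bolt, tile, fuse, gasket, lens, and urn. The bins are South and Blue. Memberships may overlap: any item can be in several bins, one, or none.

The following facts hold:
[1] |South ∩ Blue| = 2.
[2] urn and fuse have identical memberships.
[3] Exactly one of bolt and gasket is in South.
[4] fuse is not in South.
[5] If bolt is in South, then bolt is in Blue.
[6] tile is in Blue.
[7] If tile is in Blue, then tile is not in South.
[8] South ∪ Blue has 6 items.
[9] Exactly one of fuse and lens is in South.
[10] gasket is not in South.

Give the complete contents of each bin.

South = {bolt, lens}; Blue = {bolt, fuse, gasket, lens, tile, urn}

From (4): fuse ∉ South.
From (6): tile ∈ Blue.
From (10): gasket ∉ South.
(2): urn matches fuse: urn ∉ South.
(3) (exactly one): bolt ∈ South.
(5): bolt ∈ Blue.
(7): tile ∉ South.
(9) (exactly one): lens ∈ South.
Suppose fuse ∉ Blue: no assignment then satisfies all the clues, so fuse ∈ Blue.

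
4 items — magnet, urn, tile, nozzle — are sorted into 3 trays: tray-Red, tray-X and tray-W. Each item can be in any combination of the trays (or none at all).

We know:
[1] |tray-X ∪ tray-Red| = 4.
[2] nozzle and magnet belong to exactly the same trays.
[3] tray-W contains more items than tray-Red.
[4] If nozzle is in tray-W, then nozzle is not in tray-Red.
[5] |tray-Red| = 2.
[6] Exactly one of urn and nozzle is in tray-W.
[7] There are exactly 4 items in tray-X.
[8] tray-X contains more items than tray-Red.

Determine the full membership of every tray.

(7): only 4 candidates remain for tray-X, so all are in.
Suppose magnet ∈ tray-Red: no assignment then satisfies all the clues, so magnet ∉ tray-Red.

tray-Red = {tile, urn}; tray-X = {magnet, nozzle, tile, urn}; tray-W = {magnet, nozzle, tile}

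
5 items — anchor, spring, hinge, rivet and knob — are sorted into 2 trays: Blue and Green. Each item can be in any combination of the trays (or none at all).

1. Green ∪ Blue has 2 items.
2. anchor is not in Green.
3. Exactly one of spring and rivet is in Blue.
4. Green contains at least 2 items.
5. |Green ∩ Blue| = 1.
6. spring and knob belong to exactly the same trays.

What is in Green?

Green = {hinge, rivet}

From (2): anchor ∉ Green.
Suppose spring ∈ Green: no assignment then satisfies all the clues, so spring ∉ Green.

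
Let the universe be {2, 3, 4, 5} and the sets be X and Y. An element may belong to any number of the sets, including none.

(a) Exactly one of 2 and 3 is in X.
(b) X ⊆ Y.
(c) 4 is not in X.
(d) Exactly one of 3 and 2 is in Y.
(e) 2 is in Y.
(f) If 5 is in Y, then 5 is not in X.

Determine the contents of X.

X = {2}

From (c): 4 ∉ X.
From (e): 2 ∈ Y.
(d) (exactly one): 3 ∉ Y.
(b) contrapositive: 3 ∉ X.
(a) (exactly one): 2 ∈ X.
Suppose 5 ∈ X: no assignment then satisfies all the clues, so 5 ∉ X.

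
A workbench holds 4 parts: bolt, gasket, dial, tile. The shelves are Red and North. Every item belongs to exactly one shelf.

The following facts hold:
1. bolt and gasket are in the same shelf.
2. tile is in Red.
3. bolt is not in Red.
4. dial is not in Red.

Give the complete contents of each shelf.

From (2): tile ∈ Red.
From (3): bolt ∉ Red.
From (4): dial ∉ Red.
(1): gasket matches bolt: gasket ∉ Red.
Only one shelf left: bolt ∈ North.
Only one shelf left: gasket ∈ North.
Only one shelf left: dial ∈ North.

Red = {tile}; North = {bolt, dial, gasket}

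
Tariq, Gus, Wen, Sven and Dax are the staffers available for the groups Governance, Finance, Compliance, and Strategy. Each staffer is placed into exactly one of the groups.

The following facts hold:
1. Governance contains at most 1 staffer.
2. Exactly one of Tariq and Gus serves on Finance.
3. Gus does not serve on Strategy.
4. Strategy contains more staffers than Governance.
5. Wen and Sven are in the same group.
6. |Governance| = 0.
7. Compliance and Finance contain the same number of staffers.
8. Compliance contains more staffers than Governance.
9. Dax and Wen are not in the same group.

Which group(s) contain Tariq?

Tariq: Strategy

From (3): Gus ∉ Strategy.
(6): Governance already has 0, so the rest are out.
Suppose Tariq ∈ Finance: no assignment then satisfies all the clues, so Tariq ∉ Finance.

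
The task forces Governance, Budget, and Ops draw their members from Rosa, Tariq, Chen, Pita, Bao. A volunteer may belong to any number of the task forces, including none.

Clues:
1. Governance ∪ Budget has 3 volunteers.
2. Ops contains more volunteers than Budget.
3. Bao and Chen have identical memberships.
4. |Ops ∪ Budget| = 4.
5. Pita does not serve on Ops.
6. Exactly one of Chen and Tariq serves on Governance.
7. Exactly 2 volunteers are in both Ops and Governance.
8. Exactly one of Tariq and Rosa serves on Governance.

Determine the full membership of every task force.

Governance = {Bao, Chen, Rosa}; Budget = {Rosa}; Ops = {Bao, Chen, Tariq}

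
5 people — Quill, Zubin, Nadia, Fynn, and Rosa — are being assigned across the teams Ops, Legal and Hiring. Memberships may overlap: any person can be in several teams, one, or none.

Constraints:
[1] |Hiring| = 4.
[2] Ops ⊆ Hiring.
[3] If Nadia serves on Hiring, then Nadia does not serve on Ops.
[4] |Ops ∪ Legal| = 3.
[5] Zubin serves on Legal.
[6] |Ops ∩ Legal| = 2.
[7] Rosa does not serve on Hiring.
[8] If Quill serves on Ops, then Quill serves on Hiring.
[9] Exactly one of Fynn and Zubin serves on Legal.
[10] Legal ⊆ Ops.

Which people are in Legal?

Legal = {Quill, Zubin}

From (5): Zubin ∈ Legal.
From (7): Rosa ∉ Hiring.
(1): only 4 candidates remain for Hiring, so all are in.
(2) contrapositive: Rosa ∉ Ops.
(3): Nadia ∉ Ops.
(9) (exactly one): Fynn ∉ Legal.
(10) with Zubin ∈ Legal: Zubin ∈ Ops.
(10) contrapositive: Nadia ∉ Legal.
(10) contrapositive: Rosa ∉ Legal.
Suppose Quill ∉ Legal: no assignment then satisfies all the clues, so Quill ∈ Legal.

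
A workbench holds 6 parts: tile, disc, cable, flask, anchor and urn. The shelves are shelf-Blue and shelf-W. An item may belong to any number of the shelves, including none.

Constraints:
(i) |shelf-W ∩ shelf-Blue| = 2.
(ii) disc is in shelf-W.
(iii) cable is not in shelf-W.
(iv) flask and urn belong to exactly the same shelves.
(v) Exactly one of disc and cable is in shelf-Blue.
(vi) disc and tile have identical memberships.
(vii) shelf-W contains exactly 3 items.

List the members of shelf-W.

shelf-W = {anchor, disc, tile}

From (ii): disc ∈ shelf-W.
From (iii): cable ∉ shelf-W.
(vi): tile matches disc: tile ∈ shelf-W.
Suppose flask ∈ shelf-W: no assignment then satisfies all the clues, so flask ∉ shelf-W.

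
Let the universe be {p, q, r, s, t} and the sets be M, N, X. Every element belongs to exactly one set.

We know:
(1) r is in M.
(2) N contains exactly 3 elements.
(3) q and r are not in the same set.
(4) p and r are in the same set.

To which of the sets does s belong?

From (1): r ∈ M.
(3): q ∉ M.
(4): p matches r: p ∈ M.
(2): only 3 candidates remain for N, so all are in.

s: N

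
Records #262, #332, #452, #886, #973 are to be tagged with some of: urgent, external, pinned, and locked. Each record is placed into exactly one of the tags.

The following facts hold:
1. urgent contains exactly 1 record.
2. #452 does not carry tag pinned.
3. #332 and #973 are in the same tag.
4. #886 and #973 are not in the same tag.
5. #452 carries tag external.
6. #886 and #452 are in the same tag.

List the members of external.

From (2): #452 ∉ pinned.
From (5): #452 ∈ external.
(6): #886 matches #452: #886 ∉ urgent.
(6): #886 matches #452: #886 ∈ external.
(4): #973 ∉ external.
(3): #332 matches #973: #332 ∉ external.
Suppose #262 ∈ external: no assignment then satisfies all the clues, so #262 ∉ external.

external = {#452, #886}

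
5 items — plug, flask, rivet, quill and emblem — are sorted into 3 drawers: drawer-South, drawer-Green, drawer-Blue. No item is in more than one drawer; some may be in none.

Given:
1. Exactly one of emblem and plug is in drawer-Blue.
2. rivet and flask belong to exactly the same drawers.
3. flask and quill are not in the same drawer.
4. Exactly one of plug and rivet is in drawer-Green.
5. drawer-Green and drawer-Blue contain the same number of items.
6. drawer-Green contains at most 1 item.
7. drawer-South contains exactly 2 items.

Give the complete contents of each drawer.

drawer-South = {flask, rivet}; drawer-Green = {plug}; drawer-Blue = {emblem}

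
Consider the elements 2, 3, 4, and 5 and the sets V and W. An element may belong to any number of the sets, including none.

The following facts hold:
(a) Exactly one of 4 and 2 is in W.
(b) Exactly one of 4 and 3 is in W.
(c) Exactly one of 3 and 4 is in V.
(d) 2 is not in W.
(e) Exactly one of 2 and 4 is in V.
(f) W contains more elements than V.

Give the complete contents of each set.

V = {4}; W = {4, 5}

From (d): 2 ∉ W.
(a) (exactly one): 4 ∈ W.
(b) (exactly one): 3 ∉ W.
Suppose 2 ∈ V: no assignment then satisfies all the clues, so 2 ∉ V.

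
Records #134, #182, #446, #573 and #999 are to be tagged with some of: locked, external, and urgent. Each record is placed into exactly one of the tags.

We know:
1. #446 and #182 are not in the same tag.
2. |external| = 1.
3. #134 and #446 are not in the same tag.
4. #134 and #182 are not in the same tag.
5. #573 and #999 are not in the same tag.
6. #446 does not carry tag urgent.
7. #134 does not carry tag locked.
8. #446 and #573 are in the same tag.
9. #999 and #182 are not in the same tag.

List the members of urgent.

urgent = {#134, #999}

From (6): #446 ∉ urgent.
From (7): #134 ∉ locked.
(8): #573 matches #446: #573 ∉ urgent.
Suppose #134 ∉ urgent: no assignment then satisfies all the clues, so #134 ∈ urgent.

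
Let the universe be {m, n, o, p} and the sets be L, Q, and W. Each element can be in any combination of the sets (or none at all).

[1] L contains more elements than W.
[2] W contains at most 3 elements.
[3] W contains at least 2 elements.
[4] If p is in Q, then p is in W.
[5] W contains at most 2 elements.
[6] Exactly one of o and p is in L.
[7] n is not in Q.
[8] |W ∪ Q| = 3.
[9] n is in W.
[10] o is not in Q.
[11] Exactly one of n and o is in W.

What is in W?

W = {n, p}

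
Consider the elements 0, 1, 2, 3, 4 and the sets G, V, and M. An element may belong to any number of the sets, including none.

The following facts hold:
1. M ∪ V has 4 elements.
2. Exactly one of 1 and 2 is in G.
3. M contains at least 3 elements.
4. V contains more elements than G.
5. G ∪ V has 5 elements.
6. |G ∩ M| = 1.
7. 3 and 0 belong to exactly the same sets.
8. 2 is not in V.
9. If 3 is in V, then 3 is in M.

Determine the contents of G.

G = {2, 4}

From (8): 2 ∉ V.
Suppose 0 ∈ G: no assignment then satisfies all the clues, so 0 ∉ G.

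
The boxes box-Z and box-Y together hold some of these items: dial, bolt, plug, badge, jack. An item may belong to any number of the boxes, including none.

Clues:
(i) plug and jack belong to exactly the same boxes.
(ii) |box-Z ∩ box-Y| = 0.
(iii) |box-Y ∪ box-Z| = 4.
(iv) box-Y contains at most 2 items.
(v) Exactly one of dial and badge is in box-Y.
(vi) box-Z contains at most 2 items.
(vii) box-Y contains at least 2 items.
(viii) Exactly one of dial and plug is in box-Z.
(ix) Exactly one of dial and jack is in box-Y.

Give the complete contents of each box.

box-Z = {jack, plug}; box-Y = {bolt, dial}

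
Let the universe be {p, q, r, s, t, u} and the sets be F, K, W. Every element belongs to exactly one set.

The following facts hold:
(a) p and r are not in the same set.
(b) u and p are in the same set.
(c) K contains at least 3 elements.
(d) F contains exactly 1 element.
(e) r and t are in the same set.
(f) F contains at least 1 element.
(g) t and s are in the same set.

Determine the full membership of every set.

F = {q}; K = {r, s, t}; W = {p, u}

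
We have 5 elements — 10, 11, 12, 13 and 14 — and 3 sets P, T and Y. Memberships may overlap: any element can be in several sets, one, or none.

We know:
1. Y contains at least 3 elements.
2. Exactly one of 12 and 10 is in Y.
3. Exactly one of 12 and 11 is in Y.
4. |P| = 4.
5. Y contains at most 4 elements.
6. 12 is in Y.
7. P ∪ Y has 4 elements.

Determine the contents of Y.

From (6): 12 ∈ Y.
(2) (exactly one): 10 ∉ Y.
(3) (exactly one): 11 ∉ Y.
(1): only 3 candidates remain for Y, so all are in.

Y = {12, 13, 14}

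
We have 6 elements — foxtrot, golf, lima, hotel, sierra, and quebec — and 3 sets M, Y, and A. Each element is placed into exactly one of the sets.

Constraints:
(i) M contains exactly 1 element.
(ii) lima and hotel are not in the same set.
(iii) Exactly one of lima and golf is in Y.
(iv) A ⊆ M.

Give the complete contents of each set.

M = {lima}; Y = {foxtrot, golf, hotel, quebec, sierra}; A = {}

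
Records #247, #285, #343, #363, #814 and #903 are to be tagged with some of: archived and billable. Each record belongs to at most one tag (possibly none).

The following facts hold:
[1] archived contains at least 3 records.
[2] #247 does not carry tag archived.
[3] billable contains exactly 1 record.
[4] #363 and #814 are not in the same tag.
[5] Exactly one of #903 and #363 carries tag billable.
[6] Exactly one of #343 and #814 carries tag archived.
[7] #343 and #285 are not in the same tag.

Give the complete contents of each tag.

archived = {#285, #814, #903}; billable = {#363}

From (2): #247 ∉ archived.
Suppose #247 ∈ billable: no assignment then satisfies all the clues, so #247 ∉ billable.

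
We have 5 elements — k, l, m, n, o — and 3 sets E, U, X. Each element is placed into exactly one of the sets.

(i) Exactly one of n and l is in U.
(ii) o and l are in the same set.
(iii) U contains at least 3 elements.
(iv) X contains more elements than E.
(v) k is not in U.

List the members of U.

U = {l, m, o}

From (v): k ∉ U.
Suppose l ∉ U: no assignment then satisfies all the clues, so l ∈ U.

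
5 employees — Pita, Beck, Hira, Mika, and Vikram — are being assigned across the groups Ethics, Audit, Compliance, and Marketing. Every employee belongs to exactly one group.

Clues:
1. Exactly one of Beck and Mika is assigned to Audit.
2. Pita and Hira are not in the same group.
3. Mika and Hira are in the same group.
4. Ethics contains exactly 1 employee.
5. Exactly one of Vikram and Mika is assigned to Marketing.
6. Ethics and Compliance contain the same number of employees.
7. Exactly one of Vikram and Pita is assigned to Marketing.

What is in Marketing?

Marketing = {Vikram}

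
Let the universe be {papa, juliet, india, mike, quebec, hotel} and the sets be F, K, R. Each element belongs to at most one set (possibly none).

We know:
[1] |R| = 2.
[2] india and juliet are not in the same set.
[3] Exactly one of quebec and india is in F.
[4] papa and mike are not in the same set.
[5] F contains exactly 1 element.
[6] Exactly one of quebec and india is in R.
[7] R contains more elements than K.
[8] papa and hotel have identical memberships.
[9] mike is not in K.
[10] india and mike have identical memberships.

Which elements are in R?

R = {india, mike}

From (9): mike ∉ K.
(10): india matches mike: india ∉ K.
Suppose papa ∈ R: no assignment then satisfies all the clues, so papa ∉ R.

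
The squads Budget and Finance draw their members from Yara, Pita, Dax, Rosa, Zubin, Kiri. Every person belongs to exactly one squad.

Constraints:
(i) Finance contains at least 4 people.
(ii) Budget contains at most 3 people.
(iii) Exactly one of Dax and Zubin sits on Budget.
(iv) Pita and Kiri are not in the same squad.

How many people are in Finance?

4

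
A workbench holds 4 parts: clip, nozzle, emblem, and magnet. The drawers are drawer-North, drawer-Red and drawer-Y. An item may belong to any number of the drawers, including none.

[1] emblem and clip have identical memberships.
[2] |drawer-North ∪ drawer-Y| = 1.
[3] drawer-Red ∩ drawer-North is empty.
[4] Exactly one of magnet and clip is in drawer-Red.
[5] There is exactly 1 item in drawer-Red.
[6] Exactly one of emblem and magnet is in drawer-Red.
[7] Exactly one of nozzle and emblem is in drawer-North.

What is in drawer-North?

drawer-North = {nozzle}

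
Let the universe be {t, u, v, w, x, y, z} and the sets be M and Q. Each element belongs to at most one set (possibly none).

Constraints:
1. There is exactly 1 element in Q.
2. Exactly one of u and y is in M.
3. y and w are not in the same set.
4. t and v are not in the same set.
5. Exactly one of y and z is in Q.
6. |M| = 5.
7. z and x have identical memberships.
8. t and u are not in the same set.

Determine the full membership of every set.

M = {u, v, w, x, z}; Q = {y}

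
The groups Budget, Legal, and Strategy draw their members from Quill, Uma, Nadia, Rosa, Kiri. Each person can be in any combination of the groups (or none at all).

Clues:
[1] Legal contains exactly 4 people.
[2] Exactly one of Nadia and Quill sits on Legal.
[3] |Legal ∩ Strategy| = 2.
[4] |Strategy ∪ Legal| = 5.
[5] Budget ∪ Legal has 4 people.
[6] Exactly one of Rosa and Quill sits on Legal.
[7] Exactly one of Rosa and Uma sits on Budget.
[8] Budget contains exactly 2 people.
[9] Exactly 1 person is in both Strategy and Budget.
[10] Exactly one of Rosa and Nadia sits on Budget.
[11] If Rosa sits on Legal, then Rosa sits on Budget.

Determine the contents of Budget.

Budget = {Kiri, Rosa}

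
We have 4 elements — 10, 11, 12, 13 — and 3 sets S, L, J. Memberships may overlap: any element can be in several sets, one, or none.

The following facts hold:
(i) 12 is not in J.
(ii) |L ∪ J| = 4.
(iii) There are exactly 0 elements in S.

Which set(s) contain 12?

12: L

From (i): 12 ∉ J.
(iii): S already has 0, so the rest are out.
Suppose 12 ∉ L: no assignment then satisfies all the clues, so 12 ∈ L.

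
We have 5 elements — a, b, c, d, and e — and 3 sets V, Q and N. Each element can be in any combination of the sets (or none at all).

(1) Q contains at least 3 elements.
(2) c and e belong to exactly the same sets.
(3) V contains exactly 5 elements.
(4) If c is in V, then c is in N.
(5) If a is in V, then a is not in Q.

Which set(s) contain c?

(3): only 5 candidates remain for V, so all are in.
(4): c ∈ N.
(5): a ∉ Q.
(2): e matches c: e ∈ N.
Suppose c ∉ Q: no assignment then satisfies all the clues, so c ∈ Q.

c: N, Q, V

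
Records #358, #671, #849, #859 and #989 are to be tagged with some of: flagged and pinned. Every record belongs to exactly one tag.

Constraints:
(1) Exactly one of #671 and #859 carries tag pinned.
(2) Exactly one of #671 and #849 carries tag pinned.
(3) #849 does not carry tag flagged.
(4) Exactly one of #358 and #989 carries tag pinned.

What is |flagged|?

From (3): #849 ∉ flagged.
Only one tag left: #849 ∈ pinned.
(2) (exactly one): #671 ∉ pinned.
Only one tag left: #671 ∈ flagged.
(1) (exactly one): #859 ∈ pinned.

2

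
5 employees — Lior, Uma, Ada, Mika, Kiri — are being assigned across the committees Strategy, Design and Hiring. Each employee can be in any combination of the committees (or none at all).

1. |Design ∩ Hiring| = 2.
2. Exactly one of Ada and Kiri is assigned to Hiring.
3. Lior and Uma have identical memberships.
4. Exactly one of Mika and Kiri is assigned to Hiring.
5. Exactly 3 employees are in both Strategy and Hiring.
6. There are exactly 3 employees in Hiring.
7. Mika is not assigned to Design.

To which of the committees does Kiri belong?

Kiri: Hiring, Strategy

From (7): Mika ∉ Design.
Suppose Kiri ∉ Strategy: no assignment then satisfies all the clues, so Kiri ∈ Strategy.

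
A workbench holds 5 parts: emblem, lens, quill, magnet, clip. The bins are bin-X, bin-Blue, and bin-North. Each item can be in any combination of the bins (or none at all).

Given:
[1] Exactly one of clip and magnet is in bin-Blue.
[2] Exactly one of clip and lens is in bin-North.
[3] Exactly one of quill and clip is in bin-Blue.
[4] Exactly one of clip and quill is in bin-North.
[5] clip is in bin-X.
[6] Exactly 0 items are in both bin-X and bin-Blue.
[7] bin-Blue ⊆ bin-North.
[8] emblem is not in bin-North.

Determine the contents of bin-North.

bin-North = {lens, magnet, quill}

From (5): clip ∈ bin-X.
From (8): emblem ∉ bin-North.
(7) contrapositive: emblem ∉ bin-Blue.
Suppose lens ∉ bin-North: no assignment then satisfies all the clues, so lens ∈ bin-North.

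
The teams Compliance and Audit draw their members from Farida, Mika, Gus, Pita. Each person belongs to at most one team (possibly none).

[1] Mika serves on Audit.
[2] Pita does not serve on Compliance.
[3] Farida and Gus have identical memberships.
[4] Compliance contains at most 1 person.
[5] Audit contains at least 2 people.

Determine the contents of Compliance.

Compliance = {}

From (1): Mika ∈ Audit.
From (2): Pita ∉ Compliance.
Suppose Farida ∈ Compliance: no assignment then satisfies all the clues, so Farida ∉ Compliance.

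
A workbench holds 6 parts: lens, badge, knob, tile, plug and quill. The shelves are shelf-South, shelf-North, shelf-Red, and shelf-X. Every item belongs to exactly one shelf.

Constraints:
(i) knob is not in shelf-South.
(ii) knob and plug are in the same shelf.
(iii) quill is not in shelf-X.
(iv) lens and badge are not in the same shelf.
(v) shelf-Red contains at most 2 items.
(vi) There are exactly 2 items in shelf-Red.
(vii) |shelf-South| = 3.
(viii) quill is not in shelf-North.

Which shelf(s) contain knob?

knob: shelf-Red

From (i): knob ∉ shelf-South.
From (iii): quill ∉ shelf-X.
From (viii): quill ∉ shelf-North.
(ii): plug matches knob: plug ∉ shelf-South.
Suppose knob ∈ shelf-North: no assignment then satisfies all the clues, so knob ∉ shelf-North.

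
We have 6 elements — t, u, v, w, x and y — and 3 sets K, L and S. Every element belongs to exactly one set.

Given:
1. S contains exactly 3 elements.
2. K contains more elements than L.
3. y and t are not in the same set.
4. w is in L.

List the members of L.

L = {w}

From (4): w ∈ L.
Suppose t ∈ L: no assignment then satisfies all the clues, so t ∉ L.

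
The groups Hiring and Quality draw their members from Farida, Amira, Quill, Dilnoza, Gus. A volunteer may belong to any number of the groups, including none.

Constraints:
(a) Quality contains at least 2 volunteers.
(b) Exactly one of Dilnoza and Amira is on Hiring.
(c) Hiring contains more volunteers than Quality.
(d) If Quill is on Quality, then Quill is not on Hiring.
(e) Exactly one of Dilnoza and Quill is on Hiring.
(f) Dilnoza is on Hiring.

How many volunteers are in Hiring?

3

From (f): Dilnoza ∈ Hiring.
(b) (exactly one): Amira ∉ Hiring.
(e) (exactly one): Quill ∉ Hiring.
Suppose Farida ∉ Hiring: no assignment then satisfies all the clues, so Farida ∈ Hiring.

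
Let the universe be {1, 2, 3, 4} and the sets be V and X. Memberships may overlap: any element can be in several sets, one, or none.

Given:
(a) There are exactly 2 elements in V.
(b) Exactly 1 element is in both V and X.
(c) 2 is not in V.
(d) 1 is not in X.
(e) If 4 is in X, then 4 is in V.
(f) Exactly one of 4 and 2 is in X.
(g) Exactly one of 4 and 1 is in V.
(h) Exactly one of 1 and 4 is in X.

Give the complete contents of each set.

From (c): 2 ∉ V.
From (d): 1 ∉ X.
(h) (exactly one): 4 ∈ X.
(e): 4 ∈ V.
(f) (exactly one): 2 ∉ X.
(g) (exactly one): 1 ∉ V.
(a): only 2 candidates remain for V, so all are in.
Suppose 3 ∈ X: no assignment then satisfies all the clues, so 3 ∉ X.

V = {3, 4}; X = {4}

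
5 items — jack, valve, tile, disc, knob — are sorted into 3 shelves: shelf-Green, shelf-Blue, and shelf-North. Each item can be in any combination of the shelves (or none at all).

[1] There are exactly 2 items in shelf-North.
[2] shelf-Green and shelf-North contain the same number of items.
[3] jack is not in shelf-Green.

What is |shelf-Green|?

2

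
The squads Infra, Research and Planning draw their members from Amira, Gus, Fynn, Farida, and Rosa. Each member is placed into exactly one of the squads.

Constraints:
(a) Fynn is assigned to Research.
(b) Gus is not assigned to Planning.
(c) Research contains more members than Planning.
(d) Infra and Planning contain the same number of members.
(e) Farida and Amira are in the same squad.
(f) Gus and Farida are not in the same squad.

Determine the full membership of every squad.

Infra = {Gus}; Research = {Amira, Farida, Fynn}; Planning = {Rosa}

From (a): Fynn ∈ Research.
From (b): Gus ∉ Planning.
Suppose Amira ∈ Infra: no assignment then satisfies all the clues, so Amira ∉ Infra.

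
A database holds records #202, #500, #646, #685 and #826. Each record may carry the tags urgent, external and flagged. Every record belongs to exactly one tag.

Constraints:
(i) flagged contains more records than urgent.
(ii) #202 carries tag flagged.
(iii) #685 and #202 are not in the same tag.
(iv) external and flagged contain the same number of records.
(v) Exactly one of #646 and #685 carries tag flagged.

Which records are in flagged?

flagged = {#202, #646}

From (ii): #202 ∈ flagged.
(iii): #685 ∉ flagged.
(v) (exactly one): #646 ∈ flagged.
Suppose #500 ∈ flagged: no assignment then satisfies all the clues, so #500 ∉ flagged.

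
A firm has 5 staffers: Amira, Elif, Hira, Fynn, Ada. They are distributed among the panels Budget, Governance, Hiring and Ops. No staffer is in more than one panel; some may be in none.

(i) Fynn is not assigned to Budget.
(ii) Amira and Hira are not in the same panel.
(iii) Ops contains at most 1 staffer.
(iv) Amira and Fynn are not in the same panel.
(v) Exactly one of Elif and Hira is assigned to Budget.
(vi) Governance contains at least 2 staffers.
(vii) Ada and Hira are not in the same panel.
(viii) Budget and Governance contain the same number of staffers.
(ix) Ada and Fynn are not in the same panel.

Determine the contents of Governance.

From (i): Fynn ∉ Budget.
Suppose Amira ∈ Governance: no assignment then satisfies all the clues, so Amira ∉ Governance.

Governance = {Fynn, Hira}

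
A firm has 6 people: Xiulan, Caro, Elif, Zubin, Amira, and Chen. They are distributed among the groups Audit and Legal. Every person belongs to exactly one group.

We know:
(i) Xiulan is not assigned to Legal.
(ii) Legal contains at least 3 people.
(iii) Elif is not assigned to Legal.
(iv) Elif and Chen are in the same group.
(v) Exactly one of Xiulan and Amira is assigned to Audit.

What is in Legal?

From (i): Xiulan ∉ Legal.
From (iii): Elif ∉ Legal.
(iv): Chen matches Elif: Chen ∉ Legal.
Only one group left: Xiulan ∈ Audit.
Only one group left: Elif ∈ Audit.
Only one group left: Chen ∈ Audit.
(ii): only 3 candidates remain for Legal, so all are in.

Legal = {Amira, Caro, Zubin}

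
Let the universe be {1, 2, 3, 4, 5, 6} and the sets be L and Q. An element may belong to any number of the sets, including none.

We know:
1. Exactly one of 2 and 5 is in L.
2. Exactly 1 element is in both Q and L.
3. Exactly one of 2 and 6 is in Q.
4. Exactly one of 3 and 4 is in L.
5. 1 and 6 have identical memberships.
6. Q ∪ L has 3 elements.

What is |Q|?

2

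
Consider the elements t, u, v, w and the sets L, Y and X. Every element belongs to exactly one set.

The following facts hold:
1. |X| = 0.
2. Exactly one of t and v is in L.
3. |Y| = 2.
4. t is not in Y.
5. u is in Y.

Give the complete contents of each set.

L = {t, w}; Y = {u, v}; X = {}

From (4): t ∉ Y.
From (5): u ∈ Y.
(1): X already has 0, so the rest are out.
Only one set left: t ∈ L.
(2) (exactly one): v ∉ L.
Only one set left: v ∈ Y.
(3): Y already has 2, so the rest are out.
Only one set left: w ∈ L.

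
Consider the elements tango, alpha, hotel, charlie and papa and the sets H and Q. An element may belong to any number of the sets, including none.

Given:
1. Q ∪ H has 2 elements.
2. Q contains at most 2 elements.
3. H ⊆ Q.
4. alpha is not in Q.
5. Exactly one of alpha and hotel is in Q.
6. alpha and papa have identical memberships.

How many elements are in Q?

2

From (4): alpha ∉ Q.
(3) contrapositive: alpha ∉ H.
(5) (exactly one): hotel ∈ Q.
(6): papa matches alpha: papa ∉ H.
(6): papa matches alpha: papa ∉ Q.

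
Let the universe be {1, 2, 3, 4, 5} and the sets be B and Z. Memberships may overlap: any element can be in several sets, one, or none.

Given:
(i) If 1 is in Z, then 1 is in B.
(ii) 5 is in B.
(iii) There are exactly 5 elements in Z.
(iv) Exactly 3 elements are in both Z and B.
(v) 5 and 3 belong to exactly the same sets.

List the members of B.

B = {1, 3, 5}

From (ii): 5 ∈ B.
(iii): only 5 candidates remain for Z, so all are in.
(v): 3 matches 5: 3 ∈ B.
(i): 1 ∈ B.
Suppose 2 ∈ B: no assignment then satisfies all the clues, so 2 ∉ B.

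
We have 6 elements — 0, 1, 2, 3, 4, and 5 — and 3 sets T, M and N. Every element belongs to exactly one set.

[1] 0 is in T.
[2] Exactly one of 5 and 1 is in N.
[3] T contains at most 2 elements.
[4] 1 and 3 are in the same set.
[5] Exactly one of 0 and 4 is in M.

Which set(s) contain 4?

From (1): 0 ∈ T.
(5) (exactly one): 4 ∈ M.

4: M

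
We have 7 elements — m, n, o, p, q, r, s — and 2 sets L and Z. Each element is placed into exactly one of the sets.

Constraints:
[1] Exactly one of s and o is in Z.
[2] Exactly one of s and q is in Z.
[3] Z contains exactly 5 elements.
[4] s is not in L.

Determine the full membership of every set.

From (4): s ∉ L.
Only one set left: s ∈ Z.
(1) (exactly one): o ∉ Z.
(2) (exactly one): q ∉ Z.
(3): only 5 candidates remain for Z, so all are in.
Only one set left: o ∈ L.
Only one set left: q ∈ L.

L = {o, q}; Z = {m, n, p, r, s}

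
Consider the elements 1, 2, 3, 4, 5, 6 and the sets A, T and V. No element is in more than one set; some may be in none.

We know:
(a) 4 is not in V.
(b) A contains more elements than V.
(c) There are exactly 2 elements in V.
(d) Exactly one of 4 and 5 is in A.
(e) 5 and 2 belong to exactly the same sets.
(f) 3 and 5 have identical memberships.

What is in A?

A = {2, 3, 5}

From (a): 4 ∉ V.
Suppose 1 ∈ A: no assignment then satisfies all the clues, so 1 ∉ A.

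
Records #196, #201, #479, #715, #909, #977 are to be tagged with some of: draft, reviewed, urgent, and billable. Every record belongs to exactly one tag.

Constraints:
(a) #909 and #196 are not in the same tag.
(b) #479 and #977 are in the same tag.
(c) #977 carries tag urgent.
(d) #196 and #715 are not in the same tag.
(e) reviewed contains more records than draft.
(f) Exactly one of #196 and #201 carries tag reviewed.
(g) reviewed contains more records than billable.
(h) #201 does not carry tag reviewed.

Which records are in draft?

draft = {}

From (c): #977 ∈ urgent.
From (h): #201 ∉ reviewed.
(b): #479 matches #977: #479 ∉ draft.
(b): #479 matches #977: #479 ∉ reviewed.
(b): #479 matches #977: #479 ∈ urgent.
(f) (exactly one): #196 ∈ reviewed.
(a): #909 ∉ reviewed.
(d): #715 ∉ reviewed.
Suppose #201 ∈ draft: no assignment then satisfies all the clues, so #201 ∉ draft.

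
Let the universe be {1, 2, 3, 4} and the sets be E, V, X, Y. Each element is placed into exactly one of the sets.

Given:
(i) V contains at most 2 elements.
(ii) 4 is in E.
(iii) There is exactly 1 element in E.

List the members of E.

E = {4}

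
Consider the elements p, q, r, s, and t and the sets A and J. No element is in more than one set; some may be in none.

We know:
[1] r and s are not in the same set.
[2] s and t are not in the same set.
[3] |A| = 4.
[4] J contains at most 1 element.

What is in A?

A = {p, q, r, t}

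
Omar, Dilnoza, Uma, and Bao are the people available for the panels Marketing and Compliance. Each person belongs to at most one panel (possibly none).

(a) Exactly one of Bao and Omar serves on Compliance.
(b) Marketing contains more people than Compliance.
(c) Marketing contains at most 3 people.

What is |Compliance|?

1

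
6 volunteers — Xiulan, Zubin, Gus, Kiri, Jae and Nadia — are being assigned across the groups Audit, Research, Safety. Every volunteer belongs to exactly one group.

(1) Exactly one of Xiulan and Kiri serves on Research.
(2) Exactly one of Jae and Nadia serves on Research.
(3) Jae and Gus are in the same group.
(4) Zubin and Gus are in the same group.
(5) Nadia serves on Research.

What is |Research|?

2

From (5): Nadia ∈ Research.
(2) (exactly one): Jae ∉ Research.
(3): Gus matches Jae: Gus ∉ Research.
(4): Zubin matches Gus: Zubin ∉ Research.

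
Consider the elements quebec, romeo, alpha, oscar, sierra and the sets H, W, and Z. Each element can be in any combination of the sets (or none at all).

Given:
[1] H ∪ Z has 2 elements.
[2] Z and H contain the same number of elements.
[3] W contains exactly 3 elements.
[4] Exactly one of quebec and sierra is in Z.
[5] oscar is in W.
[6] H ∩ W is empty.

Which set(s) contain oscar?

From (5): oscar ∈ W.
(6) (disjoint): oscar ∉ H.
Suppose oscar ∈ Z: no assignment then satisfies all the clues, so oscar ∉ Z.

oscar: W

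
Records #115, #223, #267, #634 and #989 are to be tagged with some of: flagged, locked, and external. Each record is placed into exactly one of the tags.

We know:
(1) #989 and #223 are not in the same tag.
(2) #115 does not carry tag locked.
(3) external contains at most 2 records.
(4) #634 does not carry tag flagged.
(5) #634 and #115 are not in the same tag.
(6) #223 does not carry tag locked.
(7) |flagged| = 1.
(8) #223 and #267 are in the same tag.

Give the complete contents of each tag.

flagged = {#115}; locked = {#634, #989}; external = {#223, #267}

From (2): #115 ∉ locked.
From (4): #634 ∉ flagged.
From (6): #223 ∉ locked.
(8): #267 matches #223: #267 ∉ locked.
Suppose #115 ∉ flagged: no assignment then satisfies all the clues, so #115 ∈ flagged.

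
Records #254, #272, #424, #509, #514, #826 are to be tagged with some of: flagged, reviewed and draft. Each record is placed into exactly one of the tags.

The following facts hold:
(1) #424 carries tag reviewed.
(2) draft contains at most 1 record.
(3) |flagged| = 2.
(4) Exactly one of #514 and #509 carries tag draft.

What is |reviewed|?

3

From (1): #424 ∈ reviewed.
Suppose #254 ∈ draft: no assignment then satisfies all the clues, so #254 ∉ draft.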